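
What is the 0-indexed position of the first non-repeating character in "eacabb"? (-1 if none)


Input: eacabb
Character frequencies:
  'a': 2
  'b': 2
  'c': 1
  'e': 1
Scanning left to right for freq == 1:
  Position 0 ('e'): unique! => answer = 0

0


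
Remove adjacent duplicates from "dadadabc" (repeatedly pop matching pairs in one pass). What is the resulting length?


Input: dadadabc
Stack-based adjacent duplicate removal:
  Read 'd': push. Stack: d
  Read 'a': push. Stack: da
  Read 'd': push. Stack: dad
  Read 'a': push. Stack: dada
  Read 'd': push. Stack: dadad
  Read 'a': push. Stack: dadada
  Read 'b': push. Stack: dadadab
  Read 'c': push. Stack: dadadabc
Final stack: "dadadabc" (length 8)

8


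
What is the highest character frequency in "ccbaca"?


Input: ccbaca
Character counts:
  'a': 2
  'b': 1
  'c': 3
Maximum frequency: 3

3


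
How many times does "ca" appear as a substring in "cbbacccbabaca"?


Searching for "ca" in "cbbacccbabaca"
Scanning each position:
  Position 0: "cb" => no
  Position 1: "bb" => no
  Position 2: "ba" => no
  Position 3: "ac" => no
  Position 4: "cc" => no
  Position 5: "cc" => no
  Position 6: "cb" => no
  Position 7: "ba" => no
  Position 8: "ab" => no
  Position 9: "ba" => no
  Position 10: "ac" => no
  Position 11: "ca" => MATCH
Total occurrences: 1

1


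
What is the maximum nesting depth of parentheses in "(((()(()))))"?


Input: "(((()(()))))"
Tracking depth:
  Position 0 '(': depth becomes 1
  Position 1 '(': depth becomes 2
  Position 2 '(': depth becomes 3
  Position 3 '(': depth becomes 4
  Position 4 ')': depth becomes 3
  Position 5 '(': depth becomes 4
  Position 6 '(': depth becomes 5
  Position 7 ')': depth becomes 4
  Position 8 ')': depth becomes 3
  Position 9 ')': depth becomes 2
  Position 10 ')': depth becomes 1
  Position 11 ')': depth becomes 0
Maximum depth reached: 5

5


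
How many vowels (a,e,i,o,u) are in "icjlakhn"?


Input: icjlakhn
Checking each character:
  'i' at position 0: vowel (running total: 1)
  'c' at position 1: consonant
  'j' at position 2: consonant
  'l' at position 3: consonant
  'a' at position 4: vowel (running total: 2)
  'k' at position 5: consonant
  'h' at position 6: consonant
  'n' at position 7: consonant
Total vowels: 2

2


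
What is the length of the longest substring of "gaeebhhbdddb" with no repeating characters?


Input: "gaeebhhbdddb"
Sliding window (track last position of each char):
  Position 0 ('g'): window [0,0] length 1 -- new best
  Position 1 ('a'): window [0,1] length 2 -- new best
  Position 2 ('e'): window [0,2] length 3 -- new best
  Position 3 ('e'): repeat (last at 2), move window start to 3
  Position 3 ('e'): window [3,3] length 1
  Position 4 ('b'): window [3,4] length 2
  Position 5 ('h'): window [3,5] length 3
  Position 6 ('h'): repeat (last at 5), move window start to 6
  Position 6 ('h'): window [6,6] length 1
  Position 7 ('b'): window [6,7] length 2
  Position 8 ('d'): window [6,8] length 3
  Position 9 ('d'): repeat (last at 8), move window start to 9
  Position 9 ('d'): window [9,9] length 1
  Position 10 ('d'): repeat (last at 9), move window start to 10
  Position 10 ('d'): window [10,10] length 1
  Position 11 ('b'): window [10,11] length 2
Longest substring with no repeats: "gae" with length 3

3


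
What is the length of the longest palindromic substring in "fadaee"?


Input: "fadaee"
Checking substrings for palindromes:
  [1:4] "ada" (len 3) => palindrome
  [4:6] "ee" (len 2) => palindrome
Longest palindromic substring: "ada" with length 3

3


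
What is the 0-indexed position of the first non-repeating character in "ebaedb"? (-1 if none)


Input: ebaedb
Character frequencies:
  'a': 1
  'b': 2
  'd': 1
  'e': 2
Scanning left to right for freq == 1:
  Position 0 ('e'): freq=2, skip
  Position 1 ('b'): freq=2, skip
  Position 2 ('a'): unique! => answer = 2

2


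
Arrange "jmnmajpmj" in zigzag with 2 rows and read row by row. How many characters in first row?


Zigzag "jmnmajpmj" into 2 rows:
Placing characters:
  'j' => row 0
  'm' => row 1
  'n' => row 0
  'm' => row 1
  'a' => row 0
  'j' => row 1
  'p' => row 0
  'm' => row 1
  'j' => row 0
Rows:
  Row 0: "jnapj"
  Row 1: "mmjm"
First row length: 5

5


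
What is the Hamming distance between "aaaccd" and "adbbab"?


Comparing "aaaccd" and "adbbab" position by position:
  Position 0: 'a' vs 'a' => same
  Position 1: 'a' vs 'd' => differ
  Position 2: 'a' vs 'b' => differ
  Position 3: 'c' vs 'b' => differ
  Position 4: 'c' vs 'a' => differ
  Position 5: 'd' vs 'b' => differ
Total differences (Hamming distance): 5

5


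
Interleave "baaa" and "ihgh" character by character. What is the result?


Interleaving "baaa" and "ihgh":
  Position 0: 'b' from first, 'i' from second => "bi"
  Position 1: 'a' from first, 'h' from second => "ah"
  Position 2: 'a' from first, 'g' from second => "ag"
  Position 3: 'a' from first, 'h' from second => "ah"
Result: biahagah

biahagah


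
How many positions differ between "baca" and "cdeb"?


Comparing "baca" and "cdeb" position by position:
  Position 0: 'b' vs 'c' => DIFFER
  Position 1: 'a' vs 'd' => DIFFER
  Position 2: 'c' vs 'e' => DIFFER
  Position 3: 'a' vs 'b' => DIFFER
Positions that differ: 4

4


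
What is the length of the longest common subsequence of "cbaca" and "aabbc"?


LCS of "cbaca" and "aabbc"
DP table:
           a    a    b    b    c
      0    0    0    0    0    0
  c   0    0    0    0    0    1
  b   0    0    0    1    1    1
  a   0    1    1    1    1    1
  c   0    1    1    1    1    2
  a   0    1    2    2    2    2
LCS length = dp[5][5] = 2

2


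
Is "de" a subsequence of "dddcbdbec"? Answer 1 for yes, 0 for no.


Check if "de" is a subsequence of "dddcbdbec"
Greedy scan:
  Position 0 ('d'): matches sub[0] = 'd'
  Position 1 ('d'): no match needed
  Position 2 ('d'): no match needed
  Position 3 ('c'): no match needed
  Position 4 ('b'): no match needed
  Position 5 ('d'): no match needed
  Position 6 ('b'): no match needed
  Position 7 ('e'): matches sub[1] = 'e'
  Position 8 ('c'): no match needed
All 2 characters matched => is a subsequence

1


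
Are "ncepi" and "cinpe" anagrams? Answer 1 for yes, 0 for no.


Strings: "ncepi", "cinpe"
Sorted first:  ceinp
Sorted second: ceinp
Sorted forms match => anagrams

1


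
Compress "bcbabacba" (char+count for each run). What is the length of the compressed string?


Input: bcbabacba
Runs:
  'b' x 1 => "b1"
  'c' x 1 => "c1"
  'b' x 1 => "b1"
  'a' x 1 => "a1"
  'b' x 1 => "b1"
  'a' x 1 => "a1"
  'c' x 1 => "c1"
  'b' x 1 => "b1"
  'a' x 1 => "a1"
Compressed: "b1c1b1a1b1a1c1b1a1"
Compressed length: 18

18


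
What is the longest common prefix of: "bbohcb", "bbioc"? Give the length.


Words: bbohcb, bbioc
  Position 0: all 'b' => match
  Position 1: all 'b' => match
  Position 2: ('o', 'i') => mismatch, stop
LCP = "bb" (length 2)

2


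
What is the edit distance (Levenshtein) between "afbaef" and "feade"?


Computing edit distance: "afbaef" -> "feade"
DP table:
           f    e    a    d    e
      0    1    2    3    4    5
  a   1    1    2    2    3    4
  f   2    1    2    3    3    4
  b   3    2    2    3    4    4
  a   4    3    3    2    3    4
  e   5    4    3    3    3    3
  f   6    5    4    4    4    4
Edit distance = dp[6][5] = 4

4


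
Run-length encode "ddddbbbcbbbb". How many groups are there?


Input: ddddbbbcbbbb
Scanning for consecutive runs:
  Group 1: 'd' x 4 (positions 0-3)
  Group 2: 'b' x 3 (positions 4-6)
  Group 3: 'c' x 1 (positions 7-7)
  Group 4: 'b' x 4 (positions 8-11)
Total groups: 4

4


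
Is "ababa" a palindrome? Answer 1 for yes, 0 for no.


Input: ababa
Reversed: ababa
  Compare pos 0 ('a') with pos 4 ('a'): match
  Compare pos 1 ('b') with pos 3 ('b'): match
Result: palindrome

1


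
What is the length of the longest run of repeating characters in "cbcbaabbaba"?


Input: "cbcbaabbaba"
Scanning for longest run:
  Position 1 ('b'): new char, reset run to 1
  Position 2 ('c'): new char, reset run to 1
  Position 3 ('b'): new char, reset run to 1
  Position 4 ('a'): new char, reset run to 1
  Position 5 ('a'): continues run of 'a', length=2
  Position 6 ('b'): new char, reset run to 1
  Position 7 ('b'): continues run of 'b', length=2
  Position 8 ('a'): new char, reset run to 1
  Position 9 ('b'): new char, reset run to 1
  Position 10 ('a'): new char, reset run to 1
Longest run: 'a' with length 2

2


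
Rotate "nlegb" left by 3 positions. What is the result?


Input: "nlegb", rotate left by 3
First 3 characters: "nle"
Remaining characters: "gb"
Concatenate remaining + first: "gb" + "nle" = "gbnle"

gbnle


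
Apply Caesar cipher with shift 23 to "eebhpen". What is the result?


Caesar cipher: shift "eebhpen" by 23
  'e' (pos 4) + 23 = pos 1 = 'b'
  'e' (pos 4) + 23 = pos 1 = 'b'
  'b' (pos 1) + 23 = pos 24 = 'y'
  'h' (pos 7) + 23 = pos 4 = 'e'
  'p' (pos 15) + 23 = pos 12 = 'm'
  'e' (pos 4) + 23 = pos 1 = 'b'
  'n' (pos 13) + 23 = pos 10 = 'k'
Result: bbyembk

bbyembk


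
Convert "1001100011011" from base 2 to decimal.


Input: "1001100011011" in base 2
Positional expansion:
  Digit '1' (value 1) x 2^12 = 4096
  Digit '0' (value 0) x 2^11 = 0
  Digit '0' (value 0) x 2^10 = 0
  Digit '1' (value 1) x 2^9 = 512
  Digit '1' (value 1) x 2^8 = 256
  Digit '0' (value 0) x 2^7 = 0
  Digit '0' (value 0) x 2^6 = 0
  Digit '0' (value 0) x 2^5 = 0
  Digit '1' (value 1) x 2^4 = 16
  Digit '1' (value 1) x 2^3 = 8
  Digit '0' (value 0) x 2^2 = 0
  Digit '1' (value 1) x 2^1 = 2
  Digit '1' (value 1) x 2^0 = 1
Sum = 4891

4891


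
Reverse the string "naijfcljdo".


Input: naijfcljdo
Reading characters right to left:
  Position 9: 'o'
  Position 8: 'd'
  Position 7: 'j'
  Position 6: 'l'
  Position 5: 'c'
  Position 4: 'f'
  Position 3: 'j'
  Position 2: 'i'
  Position 1: 'a'
  Position 0: 'n'
Reversed: odjlcfjian

odjlcfjian


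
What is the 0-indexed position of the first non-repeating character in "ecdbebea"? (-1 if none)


Input: ecdbebea
Character frequencies:
  'a': 1
  'b': 2
  'c': 1
  'd': 1
  'e': 3
Scanning left to right for freq == 1:
  Position 0 ('e'): freq=3, skip
  Position 1 ('c'): unique! => answer = 1

1


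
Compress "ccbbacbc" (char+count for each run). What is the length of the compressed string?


Input: ccbbacbc
Runs:
  'c' x 2 => "c2"
  'b' x 2 => "b2"
  'a' x 1 => "a1"
  'c' x 1 => "c1"
  'b' x 1 => "b1"
  'c' x 1 => "c1"
Compressed: "c2b2a1c1b1c1"
Compressed length: 12

12


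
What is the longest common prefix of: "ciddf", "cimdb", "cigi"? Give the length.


Words: ciddf, cimdb, cigi
  Position 0: all 'c' => match
  Position 1: all 'i' => match
  Position 2: ('d', 'm', 'g') => mismatch, stop
LCP = "ci" (length 2)

2


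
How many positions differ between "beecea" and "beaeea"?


Comparing "beecea" and "beaeea" position by position:
  Position 0: 'b' vs 'b' => same
  Position 1: 'e' vs 'e' => same
  Position 2: 'e' vs 'a' => DIFFER
  Position 3: 'c' vs 'e' => DIFFER
  Position 4: 'e' vs 'e' => same
  Position 5: 'a' vs 'a' => same
Positions that differ: 2

2


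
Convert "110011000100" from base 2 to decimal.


Input: "110011000100" in base 2
Positional expansion:
  Digit '1' (value 1) x 2^11 = 2048
  Digit '1' (value 1) x 2^10 = 1024
  Digit '0' (value 0) x 2^9 = 0
  Digit '0' (value 0) x 2^8 = 0
  Digit '1' (value 1) x 2^7 = 128
  Digit '1' (value 1) x 2^6 = 64
  Digit '0' (value 0) x 2^5 = 0
  Digit '0' (value 0) x 2^4 = 0
  Digit '0' (value 0) x 2^3 = 0
  Digit '1' (value 1) x 2^2 = 4
  Digit '0' (value 0) x 2^1 = 0
  Digit '0' (value 0) x 2^0 = 0
Sum = 3268

3268


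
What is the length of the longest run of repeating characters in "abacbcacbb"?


Input: "abacbcacbb"
Scanning for longest run:
  Position 1 ('b'): new char, reset run to 1
  Position 2 ('a'): new char, reset run to 1
  Position 3 ('c'): new char, reset run to 1
  Position 4 ('b'): new char, reset run to 1
  Position 5 ('c'): new char, reset run to 1
  Position 6 ('a'): new char, reset run to 1
  Position 7 ('c'): new char, reset run to 1
  Position 8 ('b'): new char, reset run to 1
  Position 9 ('b'): continues run of 'b', length=2
Longest run: 'b' with length 2

2


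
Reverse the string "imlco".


Input: imlco
Reading characters right to left:
  Position 4: 'o'
  Position 3: 'c'
  Position 2: 'l'
  Position 1: 'm'
  Position 0: 'i'
Reversed: oclmi

oclmi


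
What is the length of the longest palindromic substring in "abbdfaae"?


Input: "abbdfaae"
Checking substrings for palindromes:
  [1:3] "bb" (len 2) => palindrome
  [5:7] "aa" (len 2) => palindrome
Longest palindromic substring: "bb" with length 2

2


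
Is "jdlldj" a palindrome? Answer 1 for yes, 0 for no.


Input: jdlldj
Reversed: jdlldj
  Compare pos 0 ('j') with pos 5 ('j'): match
  Compare pos 1 ('d') with pos 4 ('d'): match
  Compare pos 2 ('l') with pos 3 ('l'): match
Result: palindrome

1


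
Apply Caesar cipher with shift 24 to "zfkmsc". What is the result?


Caesar cipher: shift "zfkmsc" by 24
  'z' (pos 25) + 24 = pos 23 = 'x'
  'f' (pos 5) + 24 = pos 3 = 'd'
  'k' (pos 10) + 24 = pos 8 = 'i'
  'm' (pos 12) + 24 = pos 10 = 'k'
  's' (pos 18) + 24 = pos 16 = 'q'
  'c' (pos 2) + 24 = pos 0 = 'a'
Result: xdikqa

xdikqa


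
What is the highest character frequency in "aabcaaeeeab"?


Input: aabcaaeeeab
Character counts:
  'a': 5
  'b': 2
  'c': 1
  'e': 3
Maximum frequency: 5

5


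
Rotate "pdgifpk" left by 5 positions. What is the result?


Input: "pdgifpk", rotate left by 5
First 5 characters: "pdgif"
Remaining characters: "pk"
Concatenate remaining + first: "pk" + "pdgif" = "pkpdgif"

pkpdgif


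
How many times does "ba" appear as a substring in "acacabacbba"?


Searching for "ba" in "acacabacbba"
Scanning each position:
  Position 0: "ac" => no
  Position 1: "ca" => no
  Position 2: "ac" => no
  Position 3: "ca" => no
  Position 4: "ab" => no
  Position 5: "ba" => MATCH
  Position 6: "ac" => no
  Position 7: "cb" => no
  Position 8: "bb" => no
  Position 9: "ba" => MATCH
Total occurrences: 2

2


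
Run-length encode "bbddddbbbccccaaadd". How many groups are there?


Input: bbddddbbbccccaaadd
Scanning for consecutive runs:
  Group 1: 'b' x 2 (positions 0-1)
  Group 2: 'd' x 4 (positions 2-5)
  Group 3: 'b' x 3 (positions 6-8)
  Group 4: 'c' x 4 (positions 9-12)
  Group 5: 'a' x 3 (positions 13-15)
  Group 6: 'd' x 2 (positions 16-17)
Total groups: 6

6


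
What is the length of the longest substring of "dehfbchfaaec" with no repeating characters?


Input: "dehfbchfaaec"
Sliding window (track last position of each char):
  Position 0 ('d'): window [0,0] length 1 -- new best
  Position 1 ('e'): window [0,1] length 2 -- new best
  Position 2 ('h'): window [0,2] length 3 -- new best
  Position 3 ('f'): window [0,3] length 4 -- new best
  Position 4 ('b'): window [0,4] length 5 -- new best
  Position 5 ('c'): window [0,5] length 6 -- new best
  Position 6 ('h'): repeat (last at 2), move window start to 3
  Position 6 ('h'): window [3,6] length 4
  Position 7 ('f'): repeat (last at 3), move window start to 4
  Position 7 ('f'): window [4,7] length 4
  Position 8 ('a'): window [4,8] length 5
  Position 9 ('a'): repeat (last at 8), move window start to 9
  Position 9 ('a'): window [9,9] length 1
  Position 10 ('e'): window [9,10] length 2
  Position 11 ('c'): window [9,11] length 3
Longest substring with no repeats: "dehfbc" with length 6

6


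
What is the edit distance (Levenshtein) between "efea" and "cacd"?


Computing edit distance: "efea" -> "cacd"
DP table:
           c    a    c    d
      0    1    2    3    4
  e   1    1    2    3    4
  f   2    2    2    3    4
  e   3    3    3    3    4
  a   4    4    3    4    4
Edit distance = dp[4][4] = 4

4


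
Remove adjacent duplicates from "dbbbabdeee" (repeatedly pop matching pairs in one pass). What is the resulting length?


Input: dbbbabdeee
Stack-based adjacent duplicate removal:
  Read 'd': push. Stack: d
  Read 'b': push. Stack: db
  Read 'b': matches stack top 'b' => pop. Stack: d
  Read 'b': push. Stack: db
  Read 'a': push. Stack: dba
  Read 'b': push. Stack: dbab
  Read 'd': push. Stack: dbabd
  Read 'e': push. Stack: dbabde
  Read 'e': matches stack top 'e' => pop. Stack: dbabd
  Read 'e': push. Stack: dbabde
Final stack: "dbabde" (length 6)

6


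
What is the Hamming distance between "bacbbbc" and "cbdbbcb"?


Comparing "bacbbbc" and "cbdbbcb" position by position:
  Position 0: 'b' vs 'c' => differ
  Position 1: 'a' vs 'b' => differ
  Position 2: 'c' vs 'd' => differ
  Position 3: 'b' vs 'b' => same
  Position 4: 'b' vs 'b' => same
  Position 5: 'b' vs 'c' => differ
  Position 6: 'c' vs 'b' => differ
Total differences (Hamming distance): 5

5


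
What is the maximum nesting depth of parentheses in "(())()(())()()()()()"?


Input: "(())()(())()()()()()"
Tracking depth:
  Position 0 '(': depth becomes 1
  Position 1 '(': depth becomes 2
  Position 2 ')': depth becomes 1
  Position 3 ')': depth becomes 0
  Position 4 '(': depth becomes 1
  Position 5 ')': depth becomes 0
  Position 6 '(': depth becomes 1
  Position 7 '(': depth becomes 2
  Position 8 ')': depth becomes 1
  Position 9 ')': depth becomes 0
  Position 10 '(': depth becomes 1
  Position 11 ')': depth becomes 0
  Position 12 '(': depth becomes 1
  Position 13 ')': depth becomes 0
  Position 14 '(': depth becomes 1
  Position 15 ')': depth becomes 0
  Position 16 '(': depth becomes 1
  Position 17 ')': depth becomes 0
  Position 18 '(': depth becomes 1
  Position 19 ')': depth becomes 0
Maximum depth reached: 2

2


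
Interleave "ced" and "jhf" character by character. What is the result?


Interleaving "ced" and "jhf":
  Position 0: 'c' from first, 'j' from second => "cj"
  Position 1: 'e' from first, 'h' from second => "eh"
  Position 2: 'd' from first, 'f' from second => "df"
Result: cjehdf

cjehdf


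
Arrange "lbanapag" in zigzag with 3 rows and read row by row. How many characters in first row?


Zigzag "lbanapag" into 3 rows:
Placing characters:
  'l' => row 0
  'b' => row 1
  'a' => row 2
  'n' => row 1
  'a' => row 0
  'p' => row 1
  'a' => row 2
  'g' => row 1
Rows:
  Row 0: "la"
  Row 1: "bnpg"
  Row 2: "aa"
First row length: 2

2


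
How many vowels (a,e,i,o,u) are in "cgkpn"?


Input: cgkpn
Checking each character:
  'c' at position 0: consonant
  'g' at position 1: consonant
  'k' at position 2: consonant
  'p' at position 3: consonant
  'n' at position 4: consonant
Total vowels: 0

0


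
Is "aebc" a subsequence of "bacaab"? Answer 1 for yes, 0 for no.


Check if "aebc" is a subsequence of "bacaab"
Greedy scan:
  Position 0 ('b'): no match needed
  Position 1 ('a'): matches sub[0] = 'a'
  Position 2 ('c'): no match needed
  Position 3 ('a'): no match needed
  Position 4 ('a'): no match needed
  Position 5 ('b'): no match needed
Only matched 1/4 characters => not a subsequence

0


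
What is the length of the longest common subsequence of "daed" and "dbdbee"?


LCS of "daed" and "dbdbee"
DP table:
           d    b    d    b    e    e
      0    0    0    0    0    0    0
  d   0    1    1    1    1    1    1
  a   0    1    1    1    1    1    1
  e   0    1    1    1    1    2    2
  d   0    1    1    2    2    2    2
LCS length = dp[4][6] = 2

2


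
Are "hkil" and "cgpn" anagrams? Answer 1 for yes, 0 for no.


Strings: "hkil", "cgpn"
Sorted first:  hikl
Sorted second: cgnp
Differ at position 0: 'h' vs 'c' => not anagrams

0


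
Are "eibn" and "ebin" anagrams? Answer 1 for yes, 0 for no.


Strings: "eibn", "ebin"
Sorted first:  bein
Sorted second: bein
Sorted forms match => anagrams

1


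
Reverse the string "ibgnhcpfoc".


Input: ibgnhcpfoc
Reading characters right to left:
  Position 9: 'c'
  Position 8: 'o'
  Position 7: 'f'
  Position 6: 'p'
  Position 5: 'c'
  Position 4: 'h'
  Position 3: 'n'
  Position 2: 'g'
  Position 1: 'b'
  Position 0: 'i'
Reversed: cofpchngbi

cofpchngbi


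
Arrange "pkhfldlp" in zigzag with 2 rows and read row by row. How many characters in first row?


Zigzag "pkhfldlp" into 2 rows:
Placing characters:
  'p' => row 0
  'k' => row 1
  'h' => row 0
  'f' => row 1
  'l' => row 0
  'd' => row 1
  'l' => row 0
  'p' => row 1
Rows:
  Row 0: "phll"
  Row 1: "kfdp"
First row length: 4

4


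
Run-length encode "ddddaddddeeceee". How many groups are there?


Input: ddddaddddeeceee
Scanning for consecutive runs:
  Group 1: 'd' x 4 (positions 0-3)
  Group 2: 'a' x 1 (positions 4-4)
  Group 3: 'd' x 4 (positions 5-8)
  Group 4: 'e' x 2 (positions 9-10)
  Group 5: 'c' x 1 (positions 11-11)
  Group 6: 'e' x 3 (positions 12-14)
Total groups: 6

6


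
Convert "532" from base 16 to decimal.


Input: "532" in base 16
Positional expansion:
  Digit '5' (value 5) x 16^2 = 1280
  Digit '3' (value 3) x 16^1 = 48
  Digit '2' (value 2) x 16^0 = 2
Sum = 1330

1330


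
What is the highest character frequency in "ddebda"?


Input: ddebda
Character counts:
  'a': 1
  'b': 1
  'd': 3
  'e': 1
Maximum frequency: 3

3


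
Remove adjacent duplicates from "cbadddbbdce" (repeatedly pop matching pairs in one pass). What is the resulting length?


Input: cbadddbbdce
Stack-based adjacent duplicate removal:
  Read 'c': push. Stack: c
  Read 'b': push. Stack: cb
  Read 'a': push. Stack: cba
  Read 'd': push. Stack: cbad
  Read 'd': matches stack top 'd' => pop. Stack: cba
  Read 'd': push. Stack: cbad
  Read 'b': push. Stack: cbadb
  Read 'b': matches stack top 'b' => pop. Stack: cbad
  Read 'd': matches stack top 'd' => pop. Stack: cba
  Read 'c': push. Stack: cbac
  Read 'e': push. Stack: cbace
Final stack: "cbace" (length 5)

5


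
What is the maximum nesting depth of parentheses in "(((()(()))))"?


Input: "(((()(()))))"
Tracking depth:
  Position 0 '(': depth becomes 1
  Position 1 '(': depth becomes 2
  Position 2 '(': depth becomes 3
  Position 3 '(': depth becomes 4
  Position 4 ')': depth becomes 3
  Position 5 '(': depth becomes 4
  Position 6 '(': depth becomes 5
  Position 7 ')': depth becomes 4
  Position 8 ')': depth becomes 3
  Position 9 ')': depth becomes 2
  Position 10 ')': depth becomes 1
  Position 11 ')': depth becomes 0
Maximum depth reached: 5

5


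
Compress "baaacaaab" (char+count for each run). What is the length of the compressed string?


Input: baaacaaab
Runs:
  'b' x 1 => "b1"
  'a' x 3 => "a3"
  'c' x 1 => "c1"
  'a' x 3 => "a3"
  'b' x 1 => "b1"
Compressed: "b1a3c1a3b1"
Compressed length: 10

10


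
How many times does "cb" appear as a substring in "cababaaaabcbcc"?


Searching for "cb" in "cababaaaabcbcc"
Scanning each position:
  Position 0: "ca" => no
  Position 1: "ab" => no
  Position 2: "ba" => no
  Position 3: "ab" => no
  Position 4: "ba" => no
  Position 5: "aa" => no
  Position 6: "aa" => no
  Position 7: "aa" => no
  Position 8: "ab" => no
  Position 9: "bc" => no
  Position 10: "cb" => MATCH
  Position 11: "bc" => no
  Position 12: "cc" => no
Total occurrences: 1

1


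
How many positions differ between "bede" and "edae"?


Comparing "bede" and "edae" position by position:
  Position 0: 'b' vs 'e' => DIFFER
  Position 1: 'e' vs 'd' => DIFFER
  Position 2: 'd' vs 'a' => DIFFER
  Position 3: 'e' vs 'e' => same
Positions that differ: 3

3


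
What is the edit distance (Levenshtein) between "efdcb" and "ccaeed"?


Computing edit distance: "efdcb" -> "ccaeed"
DP table:
           c    c    a    e    e    d
      0    1    2    3    4    5    6
  e   1    1    2    3    3    4    5
  f   2    2    2    3    4    4    5
  d   3    3    3    3    4    5    4
  c   4    3    3    4    4    5    5
  b   5    4    4    4    5    5    6
Edit distance = dp[5][6] = 6

6


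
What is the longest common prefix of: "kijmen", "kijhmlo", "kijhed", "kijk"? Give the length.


Words: kijmen, kijhmlo, kijhed, kijk
  Position 0: all 'k' => match
  Position 1: all 'i' => match
  Position 2: all 'j' => match
  Position 3: ('m', 'h', 'h', 'k') => mismatch, stop
LCP = "kij" (length 3)

3


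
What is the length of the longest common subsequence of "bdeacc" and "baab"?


LCS of "bdeacc" and "baab"
DP table:
           b    a    a    b
      0    0    0    0    0
  b   0    1    1    1    1
  d   0    1    1    1    1
  e   0    1    1    1    1
  a   0    1    2    2    2
  c   0    1    2    2    2
  c   0    1    2    2    2
LCS length = dp[6][4] = 2

2


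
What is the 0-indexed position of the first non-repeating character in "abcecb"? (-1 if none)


Input: abcecb
Character frequencies:
  'a': 1
  'b': 2
  'c': 2
  'e': 1
Scanning left to right for freq == 1:
  Position 0 ('a'): unique! => answer = 0

0


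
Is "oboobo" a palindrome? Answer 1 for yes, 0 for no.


Input: oboobo
Reversed: oboobo
  Compare pos 0 ('o') with pos 5 ('o'): match
  Compare pos 1 ('b') with pos 4 ('b'): match
  Compare pos 2 ('o') with pos 3 ('o'): match
Result: palindrome

1


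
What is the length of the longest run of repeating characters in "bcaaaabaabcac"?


Input: "bcaaaabaabcac"
Scanning for longest run:
  Position 1 ('c'): new char, reset run to 1
  Position 2 ('a'): new char, reset run to 1
  Position 3 ('a'): continues run of 'a', length=2
  Position 4 ('a'): continues run of 'a', length=3
  Position 5 ('a'): continues run of 'a', length=4
  Position 6 ('b'): new char, reset run to 1
  Position 7 ('a'): new char, reset run to 1
  Position 8 ('a'): continues run of 'a', length=2
  Position 9 ('b'): new char, reset run to 1
  Position 10 ('c'): new char, reset run to 1
  Position 11 ('a'): new char, reset run to 1
  Position 12 ('c'): new char, reset run to 1
Longest run: 'a' with length 4

4


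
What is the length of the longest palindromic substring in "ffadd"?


Input: "ffadd"
Checking substrings for palindromes:
  [0:2] "ff" (len 2) => palindrome
  [3:5] "dd" (len 2) => palindrome
Longest palindromic substring: "ff" with length 2

2


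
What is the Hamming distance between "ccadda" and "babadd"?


Comparing "ccadda" and "babadd" position by position:
  Position 0: 'c' vs 'b' => differ
  Position 1: 'c' vs 'a' => differ
  Position 2: 'a' vs 'b' => differ
  Position 3: 'd' vs 'a' => differ
  Position 4: 'd' vs 'd' => same
  Position 5: 'a' vs 'd' => differ
Total differences (Hamming distance): 5

5


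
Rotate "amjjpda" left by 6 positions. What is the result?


Input: "amjjpda", rotate left by 6
First 6 characters: "amjjpd"
Remaining characters: "a"
Concatenate remaining + first: "a" + "amjjpd" = "aamjjpd"

aamjjpd


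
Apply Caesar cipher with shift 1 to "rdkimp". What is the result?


Caesar cipher: shift "rdkimp" by 1
  'r' (pos 17) + 1 = pos 18 = 's'
  'd' (pos 3) + 1 = pos 4 = 'e'
  'k' (pos 10) + 1 = pos 11 = 'l'
  'i' (pos 8) + 1 = pos 9 = 'j'
  'm' (pos 12) + 1 = pos 13 = 'n'
  'p' (pos 15) + 1 = pos 16 = 'q'
Result: seljnq

seljnq


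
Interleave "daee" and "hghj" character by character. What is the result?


Interleaving "daee" and "hghj":
  Position 0: 'd' from first, 'h' from second => "dh"
  Position 1: 'a' from first, 'g' from second => "ag"
  Position 2: 'e' from first, 'h' from second => "eh"
  Position 3: 'e' from first, 'j' from second => "ej"
Result: dhagehej

dhagehej


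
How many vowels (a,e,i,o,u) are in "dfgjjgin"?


Input: dfgjjgin
Checking each character:
  'd' at position 0: consonant
  'f' at position 1: consonant
  'g' at position 2: consonant
  'j' at position 3: consonant
  'j' at position 4: consonant
  'g' at position 5: consonant
  'i' at position 6: vowel (running total: 1)
  'n' at position 7: consonant
Total vowels: 1

1


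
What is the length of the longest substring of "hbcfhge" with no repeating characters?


Input: "hbcfhge"
Sliding window (track last position of each char):
  Position 0 ('h'): window [0,0] length 1 -- new best
  Position 1 ('b'): window [0,1] length 2 -- new best
  Position 2 ('c'): window [0,2] length 3 -- new best
  Position 3 ('f'): window [0,3] length 4 -- new best
  Position 4 ('h'): repeat (last at 0), move window start to 1
  Position 4 ('h'): window [1,4] length 4
  Position 5 ('g'): window [1,5] length 5 -- new best
  Position 6 ('e'): window [1,6] length 6 -- new best
Longest substring with no repeats: "bcfhge" with length 6

6


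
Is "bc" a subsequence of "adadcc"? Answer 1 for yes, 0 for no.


Check if "bc" is a subsequence of "adadcc"
Greedy scan:
  Position 0 ('a'): no match needed
  Position 1 ('d'): no match needed
  Position 2 ('a'): no match needed
  Position 3 ('d'): no match needed
  Position 4 ('c'): no match needed
  Position 5 ('c'): no match needed
Only matched 0/2 characters => not a subsequence

0


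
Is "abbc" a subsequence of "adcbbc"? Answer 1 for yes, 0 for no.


Check if "abbc" is a subsequence of "adcbbc"
Greedy scan:
  Position 0 ('a'): matches sub[0] = 'a'
  Position 1 ('d'): no match needed
  Position 2 ('c'): no match needed
  Position 3 ('b'): matches sub[1] = 'b'
  Position 4 ('b'): matches sub[2] = 'b'
  Position 5 ('c'): matches sub[3] = 'c'
All 4 characters matched => is a subsequence

1


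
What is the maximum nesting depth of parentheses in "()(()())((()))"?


Input: "()(()())((()))"
Tracking depth:
  Position 0 '(': depth becomes 1
  Position 1 ')': depth becomes 0
  Position 2 '(': depth becomes 1
  Position 3 '(': depth becomes 2
  Position 4 ')': depth becomes 1
  Position 5 '(': depth becomes 2
  Position 6 ')': depth becomes 1
  Position 7 ')': depth becomes 0
  Position 8 '(': depth becomes 1
  Position 9 '(': depth becomes 2
  Position 10 '(': depth becomes 3
  Position 11 ')': depth becomes 2
  Position 12 ')': depth becomes 1
  Position 13 ')': depth becomes 0
Maximum depth reached: 3

3


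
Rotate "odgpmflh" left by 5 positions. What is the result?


Input: "odgpmflh", rotate left by 5
First 5 characters: "odgpm"
Remaining characters: "flh"
Concatenate remaining + first: "flh" + "odgpm" = "flhodgpm"

flhodgpm


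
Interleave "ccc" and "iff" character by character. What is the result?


Interleaving "ccc" and "iff":
  Position 0: 'c' from first, 'i' from second => "ci"
  Position 1: 'c' from first, 'f' from second => "cf"
  Position 2: 'c' from first, 'f' from second => "cf"
Result: cicfcf

cicfcf


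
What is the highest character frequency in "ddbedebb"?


Input: ddbedebb
Character counts:
  'b': 3
  'd': 3
  'e': 2
Maximum frequency: 3

3


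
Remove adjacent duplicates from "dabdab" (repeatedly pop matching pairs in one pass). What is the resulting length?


Input: dabdab
Stack-based adjacent duplicate removal:
  Read 'd': push. Stack: d
  Read 'a': push. Stack: da
  Read 'b': push. Stack: dab
  Read 'd': push. Stack: dabd
  Read 'a': push. Stack: dabda
  Read 'b': push. Stack: dabdab
Final stack: "dabdab" (length 6)

6


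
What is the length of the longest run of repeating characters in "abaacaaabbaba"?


Input: "abaacaaabbaba"
Scanning for longest run:
  Position 1 ('b'): new char, reset run to 1
  Position 2 ('a'): new char, reset run to 1
  Position 3 ('a'): continues run of 'a', length=2
  Position 4 ('c'): new char, reset run to 1
  Position 5 ('a'): new char, reset run to 1
  Position 6 ('a'): continues run of 'a', length=2
  Position 7 ('a'): continues run of 'a', length=3
  Position 8 ('b'): new char, reset run to 1
  Position 9 ('b'): continues run of 'b', length=2
  Position 10 ('a'): new char, reset run to 1
  Position 11 ('b'): new char, reset run to 1
  Position 12 ('a'): new char, reset run to 1
Longest run: 'a' with length 3

3


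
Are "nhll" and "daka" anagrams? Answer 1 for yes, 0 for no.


Strings: "nhll", "daka"
Sorted first:  hlln
Sorted second: aadk
Differ at position 0: 'h' vs 'a' => not anagrams

0


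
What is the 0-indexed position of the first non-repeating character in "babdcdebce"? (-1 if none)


Input: babdcdebce
Character frequencies:
  'a': 1
  'b': 3
  'c': 2
  'd': 2
  'e': 2
Scanning left to right for freq == 1:
  Position 0 ('b'): freq=3, skip
  Position 1 ('a'): unique! => answer = 1

1


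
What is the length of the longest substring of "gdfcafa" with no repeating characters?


Input: "gdfcafa"
Sliding window (track last position of each char):
  Position 0 ('g'): window [0,0] length 1 -- new best
  Position 1 ('d'): window [0,1] length 2 -- new best
  Position 2 ('f'): window [0,2] length 3 -- new best
  Position 3 ('c'): window [0,3] length 4 -- new best
  Position 4 ('a'): window [0,4] length 5 -- new best
  Position 5 ('f'): repeat (last at 2), move window start to 3
  Position 5 ('f'): window [3,5] length 3
  Position 6 ('a'): repeat (last at 4), move window start to 5
  Position 6 ('a'): window [5,6] length 2
Longest substring with no repeats: "gdfca" with length 5

5


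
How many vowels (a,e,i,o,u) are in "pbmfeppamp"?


Input: pbmfeppamp
Checking each character:
  'p' at position 0: consonant
  'b' at position 1: consonant
  'm' at position 2: consonant
  'f' at position 3: consonant
  'e' at position 4: vowel (running total: 1)
  'p' at position 5: consonant
  'p' at position 6: consonant
  'a' at position 7: vowel (running total: 2)
  'm' at position 8: consonant
  'p' at position 9: consonant
Total vowels: 2

2


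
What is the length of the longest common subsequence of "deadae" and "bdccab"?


LCS of "deadae" and "bdccab"
DP table:
           b    d    c    c    a    b
      0    0    0    0    0    0    0
  d   0    0    1    1    1    1    1
  e   0    0    1    1    1    1    1
  a   0    0    1    1    1    2    2
  d   0    0    1    1    1    2    2
  a   0    0    1    1    1    2    2
  e   0    0    1    1    1    2    2
LCS length = dp[6][6] = 2

2


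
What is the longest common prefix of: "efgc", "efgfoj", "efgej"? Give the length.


Words: efgc, efgfoj, efgej
  Position 0: all 'e' => match
  Position 1: all 'f' => match
  Position 2: all 'g' => match
  Position 3: ('c', 'f', 'e') => mismatch, stop
LCP = "efg" (length 3)

3


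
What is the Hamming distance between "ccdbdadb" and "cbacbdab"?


Comparing "ccdbdadb" and "cbacbdab" position by position:
  Position 0: 'c' vs 'c' => same
  Position 1: 'c' vs 'b' => differ
  Position 2: 'd' vs 'a' => differ
  Position 3: 'b' vs 'c' => differ
  Position 4: 'd' vs 'b' => differ
  Position 5: 'a' vs 'd' => differ
  Position 6: 'd' vs 'a' => differ
  Position 7: 'b' vs 'b' => same
Total differences (Hamming distance): 6

6


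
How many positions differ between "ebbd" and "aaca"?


Comparing "ebbd" and "aaca" position by position:
  Position 0: 'e' vs 'a' => DIFFER
  Position 1: 'b' vs 'a' => DIFFER
  Position 2: 'b' vs 'c' => DIFFER
  Position 3: 'd' vs 'a' => DIFFER
Positions that differ: 4

4


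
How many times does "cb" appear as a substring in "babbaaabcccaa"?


Searching for "cb" in "babbaaabcccaa"
Scanning each position:
  Position 0: "ba" => no
  Position 1: "ab" => no
  Position 2: "bb" => no
  Position 3: "ba" => no
  Position 4: "aa" => no
  Position 5: "aa" => no
  Position 6: "ab" => no
  Position 7: "bc" => no
  Position 8: "cc" => no
  Position 9: "cc" => no
  Position 10: "ca" => no
  Position 11: "aa" => no
Total occurrences: 0

0


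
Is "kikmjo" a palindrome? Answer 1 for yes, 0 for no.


Input: kikmjo
Reversed: ojmkik
  Compare pos 0 ('k') with pos 5 ('o'): MISMATCH
  Compare pos 1 ('i') with pos 4 ('j'): MISMATCH
  Compare pos 2 ('k') with pos 3 ('m'): MISMATCH
Result: not a palindrome

0


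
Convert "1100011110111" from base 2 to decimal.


Input: "1100011110111" in base 2
Positional expansion:
  Digit '1' (value 1) x 2^12 = 4096
  Digit '1' (value 1) x 2^11 = 2048
  Digit '0' (value 0) x 2^10 = 0
  Digit '0' (value 0) x 2^9 = 0
  Digit '0' (value 0) x 2^8 = 0
  Digit '1' (value 1) x 2^7 = 128
  Digit '1' (value 1) x 2^6 = 64
  Digit '1' (value 1) x 2^5 = 32
  Digit '1' (value 1) x 2^4 = 16
  Digit '0' (value 0) x 2^3 = 0
  Digit '1' (value 1) x 2^2 = 4
  Digit '1' (value 1) x 2^1 = 2
  Digit '1' (value 1) x 2^0 = 1
Sum = 6391

6391


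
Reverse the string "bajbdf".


Input: bajbdf
Reading characters right to left:
  Position 5: 'f'
  Position 4: 'd'
  Position 3: 'b'
  Position 2: 'j'
  Position 1: 'a'
  Position 0: 'b'
Reversed: fdbjab

fdbjab


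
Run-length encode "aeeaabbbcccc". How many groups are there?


Input: aeeaabbbcccc
Scanning for consecutive runs:
  Group 1: 'a' x 1 (positions 0-0)
  Group 2: 'e' x 2 (positions 1-2)
  Group 3: 'a' x 2 (positions 3-4)
  Group 4: 'b' x 3 (positions 5-7)
  Group 5: 'c' x 4 (positions 8-11)
Total groups: 5

5


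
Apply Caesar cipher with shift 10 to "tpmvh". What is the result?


Caesar cipher: shift "tpmvh" by 10
  't' (pos 19) + 10 = pos 3 = 'd'
  'p' (pos 15) + 10 = pos 25 = 'z'
  'm' (pos 12) + 10 = pos 22 = 'w'
  'v' (pos 21) + 10 = pos 5 = 'f'
  'h' (pos 7) + 10 = pos 17 = 'r'
Result: dzwfr

dzwfr


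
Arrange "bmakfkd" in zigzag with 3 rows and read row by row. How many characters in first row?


Zigzag "bmakfkd" into 3 rows:
Placing characters:
  'b' => row 0
  'm' => row 1
  'a' => row 2
  'k' => row 1
  'f' => row 0
  'k' => row 1
  'd' => row 2
Rows:
  Row 0: "bf"
  Row 1: "mkk"
  Row 2: "ad"
First row length: 2

2


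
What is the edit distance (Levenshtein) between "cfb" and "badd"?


Computing edit distance: "cfb" -> "badd"
DP table:
           b    a    d    d
      0    1    2    3    4
  c   1    1    2    3    4
  f   2    2    2    3    4
  b   3    2    3    3    4
Edit distance = dp[3][4] = 4

4


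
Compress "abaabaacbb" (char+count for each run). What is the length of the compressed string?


Input: abaabaacbb
Runs:
  'a' x 1 => "a1"
  'b' x 1 => "b1"
  'a' x 2 => "a2"
  'b' x 1 => "b1"
  'a' x 2 => "a2"
  'c' x 1 => "c1"
  'b' x 2 => "b2"
Compressed: "a1b1a2b1a2c1b2"
Compressed length: 14

14


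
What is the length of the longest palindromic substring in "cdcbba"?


Input: "cdcbba"
Checking substrings for palindromes:
  [0:3] "cdc" (len 3) => palindrome
  [3:5] "bb" (len 2) => palindrome
Longest palindromic substring: "cdc" with length 3

3


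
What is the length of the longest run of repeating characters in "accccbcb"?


Input: "accccbcb"
Scanning for longest run:
  Position 1 ('c'): new char, reset run to 1
  Position 2 ('c'): continues run of 'c', length=2
  Position 3 ('c'): continues run of 'c', length=3
  Position 4 ('c'): continues run of 'c', length=4
  Position 5 ('b'): new char, reset run to 1
  Position 6 ('c'): new char, reset run to 1
  Position 7 ('b'): new char, reset run to 1
Longest run: 'c' with length 4

4


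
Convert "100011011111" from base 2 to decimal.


Input: "100011011111" in base 2
Positional expansion:
  Digit '1' (value 1) x 2^11 = 2048
  Digit '0' (value 0) x 2^10 = 0
  Digit '0' (value 0) x 2^9 = 0
  Digit '0' (value 0) x 2^8 = 0
  Digit '1' (value 1) x 2^7 = 128
  Digit '1' (value 1) x 2^6 = 64
  Digit '0' (value 0) x 2^5 = 0
  Digit '1' (value 1) x 2^4 = 16
  Digit '1' (value 1) x 2^3 = 8
  Digit '1' (value 1) x 2^2 = 4
  Digit '1' (value 1) x 2^1 = 2
  Digit '1' (value 1) x 2^0 = 1
Sum = 2271

2271


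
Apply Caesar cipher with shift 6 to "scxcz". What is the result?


Caesar cipher: shift "scxcz" by 6
  's' (pos 18) + 6 = pos 24 = 'y'
  'c' (pos 2) + 6 = pos 8 = 'i'
  'x' (pos 23) + 6 = pos 3 = 'd'
  'c' (pos 2) + 6 = pos 8 = 'i'
  'z' (pos 25) + 6 = pos 5 = 'f'
Result: yidif

yidif


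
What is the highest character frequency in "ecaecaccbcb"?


Input: ecaecaccbcb
Character counts:
  'a': 2
  'b': 2
  'c': 5
  'e': 2
Maximum frequency: 5

5


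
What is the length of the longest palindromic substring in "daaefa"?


Input: "daaefa"
Checking substrings for palindromes:
  [1:3] "aa" (len 2) => palindrome
Longest palindromic substring: "aa" with length 2

2


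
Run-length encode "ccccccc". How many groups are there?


Input: ccccccc
Scanning for consecutive runs:
  Group 1: 'c' x 7 (positions 0-6)
Total groups: 1

1


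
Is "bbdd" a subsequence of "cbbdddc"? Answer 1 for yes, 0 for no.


Check if "bbdd" is a subsequence of "cbbdddc"
Greedy scan:
  Position 0 ('c'): no match needed
  Position 1 ('b'): matches sub[0] = 'b'
  Position 2 ('b'): matches sub[1] = 'b'
  Position 3 ('d'): matches sub[2] = 'd'
  Position 4 ('d'): matches sub[3] = 'd'
  Position 5 ('d'): no match needed
  Position 6 ('c'): no match needed
All 4 characters matched => is a subsequence

1
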